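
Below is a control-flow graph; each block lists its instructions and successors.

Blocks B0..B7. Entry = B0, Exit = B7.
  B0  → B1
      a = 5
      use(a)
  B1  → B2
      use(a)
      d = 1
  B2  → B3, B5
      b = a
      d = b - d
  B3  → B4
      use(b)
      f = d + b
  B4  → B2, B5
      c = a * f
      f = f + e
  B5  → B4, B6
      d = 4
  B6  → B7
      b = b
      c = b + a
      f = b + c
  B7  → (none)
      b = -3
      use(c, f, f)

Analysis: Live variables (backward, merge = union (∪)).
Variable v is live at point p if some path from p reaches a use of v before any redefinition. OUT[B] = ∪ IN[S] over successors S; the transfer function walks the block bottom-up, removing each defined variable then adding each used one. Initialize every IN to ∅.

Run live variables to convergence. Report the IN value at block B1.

Converged values:
  B0:  IN={e, f}  OUT={a, e, f}
  B1:  IN={a, e, f}  OUT={a, d, e, f}
  B2:  IN={a, d, e, f}  OUT={a, b, d, e, f}
  B3:  IN={a, b, d, e}  OUT={a, b, d, e, f}
  B4:  IN={a, b, d, e, f}  OUT={a, b, d, e, f}
  B5:  IN={a, b, e, f}  OUT={a, b, d, e, f}
  B6:  IN={a, b}  OUT={c, f}
  B7:  IN={c, f}  OUT={}

Merge at B1: OUT[B1] = IN[B2] = {a, d, e, f}
Applying B1's transfer function to that OUT value gives IN[B1] (row B1 above).

Answer: {a, e, f}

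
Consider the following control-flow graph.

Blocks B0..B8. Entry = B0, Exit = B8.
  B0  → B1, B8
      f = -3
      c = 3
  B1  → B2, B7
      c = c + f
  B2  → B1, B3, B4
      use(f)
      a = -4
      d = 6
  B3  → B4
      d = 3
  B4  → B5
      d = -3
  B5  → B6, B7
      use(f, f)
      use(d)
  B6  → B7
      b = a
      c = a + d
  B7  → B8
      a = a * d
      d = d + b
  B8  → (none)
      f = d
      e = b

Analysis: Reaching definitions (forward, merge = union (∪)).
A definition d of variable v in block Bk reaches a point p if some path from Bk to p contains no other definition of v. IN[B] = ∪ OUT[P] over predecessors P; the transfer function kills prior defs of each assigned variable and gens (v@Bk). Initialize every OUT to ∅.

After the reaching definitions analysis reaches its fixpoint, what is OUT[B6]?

Fixpoint table:
  B0:   IN={}   OUT={c@B0, f@B0}
  B1:   IN={a@B2, c@B0, c@B1, d@B2, f@B0}   OUT={a@B2, c@B1, d@B2, f@B0}
  B2:   IN={a@B2, c@B1, d@B2, f@B0}   OUT={a@B2, c@B1, d@B2, f@B0}
  B3:   IN={a@B2, c@B1, d@B2, f@B0}   OUT={a@B2, c@B1, d@B3, f@B0}
  B4:   IN={a@B2, c@B1, d@B2, d@B3, f@B0}   OUT={a@B2, c@B1, d@B4, f@B0}
  B5:   IN={a@B2, c@B1, d@B4, f@B0}   OUT={a@B2, c@B1, d@B4, f@B0}
  B6:   IN={a@B2, c@B1, d@B4, f@B0}   OUT={a@B2, b@B6, c@B6, d@B4, f@B0}
  B7:   IN={a@B2, b@B6, c@B1, c@B6, d@B2, d@B4, f@B0}   OUT={a@B7, b@B6, c@B1, c@B6, d@B7, f@B0}
  B8:   IN={a@B7, b@B6, c@B0, c@B1, c@B6, d@B7, f@B0}   OUT={a@B7, b@B6, c@B0, c@B1, c@B6, d@B7, e@B8, f@B8}

Merge at B6: IN[B6] = OUT[B5] = {a@B2, c@B1, d@B4, f@B0}
Applying B6's transfer function to that IN value gives OUT[B6] (row B6 above).

Answer: {a@B2, b@B6, c@B6, d@B4, f@B0}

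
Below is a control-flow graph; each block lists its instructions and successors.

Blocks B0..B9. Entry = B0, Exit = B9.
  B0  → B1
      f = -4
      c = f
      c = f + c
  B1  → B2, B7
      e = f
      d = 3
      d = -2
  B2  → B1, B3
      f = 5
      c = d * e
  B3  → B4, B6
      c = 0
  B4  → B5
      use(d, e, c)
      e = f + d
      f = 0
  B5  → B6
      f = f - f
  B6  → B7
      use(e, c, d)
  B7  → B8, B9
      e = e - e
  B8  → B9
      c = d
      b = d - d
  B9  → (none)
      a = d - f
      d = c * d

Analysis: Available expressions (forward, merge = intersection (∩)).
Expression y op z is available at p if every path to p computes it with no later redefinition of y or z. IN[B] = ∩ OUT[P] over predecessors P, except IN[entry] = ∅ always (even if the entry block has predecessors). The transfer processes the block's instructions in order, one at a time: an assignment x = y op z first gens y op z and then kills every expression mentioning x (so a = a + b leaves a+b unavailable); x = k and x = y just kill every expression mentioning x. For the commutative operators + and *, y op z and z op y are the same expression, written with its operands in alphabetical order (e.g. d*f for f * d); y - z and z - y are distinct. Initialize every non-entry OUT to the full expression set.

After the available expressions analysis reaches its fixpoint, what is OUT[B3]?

Answer: {d*e}

Derivation:
Converged values:
  B0: | IN={} | OUT={}
  B1: | IN={} | OUT={}
  B2: | IN={} | OUT={d*e}
  B3: | IN={d*e} | OUT={d*e}
  B4: | IN={d*e} | OUT={}
  B5: | IN={} | OUT={}
  B6: | IN={} | OUT={}
  B7: | IN={} | OUT={}
  B8: | IN={} | OUT={d-d}
  B9: | IN={} | OUT={}

Merge at B3: IN[B3] = OUT[B2] = {d*e}
Applying B3's transfer function to that IN value gives OUT[B3] (row B3 above).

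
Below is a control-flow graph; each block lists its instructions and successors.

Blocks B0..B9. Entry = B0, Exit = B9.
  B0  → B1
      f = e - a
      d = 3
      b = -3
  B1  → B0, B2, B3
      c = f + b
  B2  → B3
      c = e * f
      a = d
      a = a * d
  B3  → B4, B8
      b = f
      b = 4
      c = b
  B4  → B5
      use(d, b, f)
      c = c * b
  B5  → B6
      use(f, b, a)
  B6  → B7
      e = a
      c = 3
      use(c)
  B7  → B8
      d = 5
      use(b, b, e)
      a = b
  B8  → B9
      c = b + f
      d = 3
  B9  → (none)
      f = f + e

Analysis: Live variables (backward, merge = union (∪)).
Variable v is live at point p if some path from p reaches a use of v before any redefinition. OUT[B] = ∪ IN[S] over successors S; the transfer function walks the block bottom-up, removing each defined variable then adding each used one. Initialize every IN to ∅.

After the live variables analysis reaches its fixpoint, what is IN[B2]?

Per-block solution:
  B0:   IN={a, e}   OUT={a, b, d, e, f}
  B1:   IN={a, b, d, e, f}   OUT={a, d, e, f}
  B2:   IN={d, e, f}   OUT={a, d, e, f}
  B3:   IN={a, d, e, f}   OUT={a, b, c, d, e, f}
  B4:   IN={a, b, c, d, f}   OUT={a, b, f}
  B5:   IN={a, b, f}   OUT={a, b, f}
  B6:   IN={a, b, f}   OUT={b, e, f}
  B7:   IN={b, e, f}   OUT={b, e, f}
  B8:   IN={b, e, f}   OUT={e, f}
  B9:   IN={e, f}   OUT={}

Merge at B2: OUT[B2] = IN[B3] = {a, d, e, f}
Applying B2's transfer function to that OUT value gives IN[B2] (row B2 above).

Answer: {d, e, f}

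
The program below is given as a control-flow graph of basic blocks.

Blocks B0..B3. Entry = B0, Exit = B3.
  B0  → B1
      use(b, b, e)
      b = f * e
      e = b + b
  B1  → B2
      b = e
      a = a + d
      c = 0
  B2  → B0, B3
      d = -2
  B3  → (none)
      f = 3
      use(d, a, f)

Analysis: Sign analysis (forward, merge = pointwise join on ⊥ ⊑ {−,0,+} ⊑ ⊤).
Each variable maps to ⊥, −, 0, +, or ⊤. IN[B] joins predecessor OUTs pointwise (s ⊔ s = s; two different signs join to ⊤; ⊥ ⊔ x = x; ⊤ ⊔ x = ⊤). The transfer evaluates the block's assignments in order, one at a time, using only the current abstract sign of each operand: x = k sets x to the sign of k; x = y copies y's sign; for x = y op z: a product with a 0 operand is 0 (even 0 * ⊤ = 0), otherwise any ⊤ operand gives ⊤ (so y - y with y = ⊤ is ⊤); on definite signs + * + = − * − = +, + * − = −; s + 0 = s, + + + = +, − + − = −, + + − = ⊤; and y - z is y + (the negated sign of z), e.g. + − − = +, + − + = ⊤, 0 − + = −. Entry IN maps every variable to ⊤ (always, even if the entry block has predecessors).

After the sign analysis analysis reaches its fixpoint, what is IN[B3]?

Answer: {a: ⊤, b: ⊤, c: 0, d: -, e: ⊤, f: ⊤}

Trace:
Per-block solution:
  B0: | IN=(all ⊤) | OUT=(all ⊤)
  B1: | IN=(all ⊤) | OUT={c:0; rest ⊤}
  B2: | IN={c:0; rest ⊤} | OUT={c:0, d:-; rest ⊤}
  B3: | IN={c:0, d:-; rest ⊤} | OUT={c:0, d:-, f:+; rest ⊤}

Merge at B3: IN[B3] = OUT[B2] = {a: ⊤, b: ⊤, c: 0, d: -, e: ⊤, f: ⊤}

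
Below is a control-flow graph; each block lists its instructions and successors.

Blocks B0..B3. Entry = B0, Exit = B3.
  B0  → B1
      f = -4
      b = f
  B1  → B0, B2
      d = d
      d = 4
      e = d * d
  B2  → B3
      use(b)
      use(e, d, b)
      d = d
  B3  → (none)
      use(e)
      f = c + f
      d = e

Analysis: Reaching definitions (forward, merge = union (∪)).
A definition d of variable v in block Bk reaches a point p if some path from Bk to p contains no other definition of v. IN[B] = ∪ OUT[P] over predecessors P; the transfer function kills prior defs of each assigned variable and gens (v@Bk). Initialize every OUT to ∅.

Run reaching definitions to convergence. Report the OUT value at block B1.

Converged values:
  B0:   IN={b@B0, d@B1, e@B1, f@B0}   OUT={b@B0, d@B1, e@B1, f@B0}
  B1:   IN={b@B0, d@B1, e@B1, f@B0}   OUT={b@B0, d@B1, e@B1, f@B0}
  B2:   IN={b@B0, d@B1, e@B1, f@B0}   OUT={b@B0, d@B2, e@B1, f@B0}
  B3:   IN={b@B0, d@B2, e@B1, f@B0}   OUT={b@B0, d@B3, e@B1, f@B3}

Merge at B1: IN[B1] = OUT[B0] = {b@B0, d@B1, e@B1, f@B0}
Applying B1's transfer function to that IN value gives OUT[B1] (row B1 above).

Answer: {b@B0, d@B1, e@B1, f@B0}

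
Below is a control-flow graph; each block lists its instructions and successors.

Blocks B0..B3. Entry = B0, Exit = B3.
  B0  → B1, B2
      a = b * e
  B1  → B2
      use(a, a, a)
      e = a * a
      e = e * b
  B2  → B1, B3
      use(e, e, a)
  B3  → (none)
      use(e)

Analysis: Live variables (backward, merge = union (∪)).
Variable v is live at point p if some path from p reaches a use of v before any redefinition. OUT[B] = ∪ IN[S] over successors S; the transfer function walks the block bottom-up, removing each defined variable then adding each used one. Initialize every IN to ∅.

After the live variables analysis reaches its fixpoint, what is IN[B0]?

Answer: {b, e}

Trace:
Converged values:
  B0: | IN={b, e} | OUT={a, b, e}
  B1: | IN={a, b} | OUT={a, b, e}
  B2: | IN={a, b, e} | OUT={a, b, e}
  B3: | IN={e} | OUT={}

Merge at B0: OUT[B0] = IN[B1] ⊔ IN[B2] = {a, b, e}
Applying B0's transfer function to that OUT value gives IN[B0] (row B0 above).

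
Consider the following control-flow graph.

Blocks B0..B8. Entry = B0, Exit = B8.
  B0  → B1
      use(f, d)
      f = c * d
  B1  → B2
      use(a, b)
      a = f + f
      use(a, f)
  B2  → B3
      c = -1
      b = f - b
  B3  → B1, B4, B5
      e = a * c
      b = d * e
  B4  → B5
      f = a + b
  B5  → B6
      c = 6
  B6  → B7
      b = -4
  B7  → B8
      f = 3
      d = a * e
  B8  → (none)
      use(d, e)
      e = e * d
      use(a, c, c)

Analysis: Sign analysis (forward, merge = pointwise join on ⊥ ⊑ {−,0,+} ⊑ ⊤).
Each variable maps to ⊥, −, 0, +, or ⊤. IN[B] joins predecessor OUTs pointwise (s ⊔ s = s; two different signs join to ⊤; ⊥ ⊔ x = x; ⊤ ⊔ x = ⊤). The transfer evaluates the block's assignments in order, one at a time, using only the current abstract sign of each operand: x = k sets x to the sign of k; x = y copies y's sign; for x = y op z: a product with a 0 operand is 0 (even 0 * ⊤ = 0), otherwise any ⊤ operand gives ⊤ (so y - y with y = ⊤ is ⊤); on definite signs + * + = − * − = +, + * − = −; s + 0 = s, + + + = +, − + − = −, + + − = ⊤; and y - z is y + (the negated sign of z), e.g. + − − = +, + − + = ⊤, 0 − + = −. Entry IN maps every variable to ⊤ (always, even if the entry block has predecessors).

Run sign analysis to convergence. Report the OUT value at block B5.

Answer: {a: ⊤, b: ⊤, c: +, d: ⊤, e: ⊤, f: ⊤}

Trace:
Per-block solution:
  B0:  IN=(all ⊤)  OUT=(all ⊤)
  B1:  IN=(all ⊤)  OUT=(all ⊤)
  B2:  IN=(all ⊤)  OUT={c:-; rest ⊤}
  B3:  IN={c:-; rest ⊤}  OUT={c:-; rest ⊤}
  B4:  IN={c:-; rest ⊤}  OUT={c:-; rest ⊤}
  B5:  IN={c:-; rest ⊤}  OUT={c:+; rest ⊤}
  B6:  IN={c:+; rest ⊤}  OUT={b:-, c:+; rest ⊤}
  B7:  IN={b:-, c:+; rest ⊤}  OUT={b:-, c:+, f:+; rest ⊤}
  B8:  IN={b:-, c:+, f:+; rest ⊤}  OUT={b:-, c:+, f:+; rest ⊤}

Merge at B5: IN[B5] = OUT[B3] ⊔ OUT[B4] = {a: ⊤, b: ⊤, c: -, d: ⊤, e: ⊤, f: ⊤}
Applying B5's transfer function to that IN value gives OUT[B5] (row B5 above).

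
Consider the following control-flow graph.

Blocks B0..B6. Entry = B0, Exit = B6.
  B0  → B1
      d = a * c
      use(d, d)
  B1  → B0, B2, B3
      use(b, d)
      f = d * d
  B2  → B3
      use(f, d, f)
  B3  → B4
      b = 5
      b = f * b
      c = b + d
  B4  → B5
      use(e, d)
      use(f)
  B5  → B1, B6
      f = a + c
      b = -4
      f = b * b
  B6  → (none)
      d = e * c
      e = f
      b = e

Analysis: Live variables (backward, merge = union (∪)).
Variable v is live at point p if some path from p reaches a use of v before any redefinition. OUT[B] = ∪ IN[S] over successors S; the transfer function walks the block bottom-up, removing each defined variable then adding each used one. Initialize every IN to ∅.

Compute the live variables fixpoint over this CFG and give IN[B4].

Per-block solution:
  B0:   IN={a, b, c, e}   OUT={a, b, c, d, e}
  B1:   IN={a, b, c, d, e}   OUT={a, b, c, d, e, f}
  B2:   IN={a, d, e, f}   OUT={a, d, e, f}
  B3:   IN={a, d, e, f}   OUT={a, c, d, e, f}
  B4:   IN={a, c, d, e, f}   OUT={a, c, d, e}
  B5:   IN={a, c, d, e}   OUT={a, b, c, d, e, f}
  B6:   IN={c, e, f}   OUT={}

Merge at B4: OUT[B4] = IN[B5] = {a, c, d, e}
Applying B4's transfer function to that OUT value gives IN[B4] (row B4 above).

Answer: {a, c, d, e, f}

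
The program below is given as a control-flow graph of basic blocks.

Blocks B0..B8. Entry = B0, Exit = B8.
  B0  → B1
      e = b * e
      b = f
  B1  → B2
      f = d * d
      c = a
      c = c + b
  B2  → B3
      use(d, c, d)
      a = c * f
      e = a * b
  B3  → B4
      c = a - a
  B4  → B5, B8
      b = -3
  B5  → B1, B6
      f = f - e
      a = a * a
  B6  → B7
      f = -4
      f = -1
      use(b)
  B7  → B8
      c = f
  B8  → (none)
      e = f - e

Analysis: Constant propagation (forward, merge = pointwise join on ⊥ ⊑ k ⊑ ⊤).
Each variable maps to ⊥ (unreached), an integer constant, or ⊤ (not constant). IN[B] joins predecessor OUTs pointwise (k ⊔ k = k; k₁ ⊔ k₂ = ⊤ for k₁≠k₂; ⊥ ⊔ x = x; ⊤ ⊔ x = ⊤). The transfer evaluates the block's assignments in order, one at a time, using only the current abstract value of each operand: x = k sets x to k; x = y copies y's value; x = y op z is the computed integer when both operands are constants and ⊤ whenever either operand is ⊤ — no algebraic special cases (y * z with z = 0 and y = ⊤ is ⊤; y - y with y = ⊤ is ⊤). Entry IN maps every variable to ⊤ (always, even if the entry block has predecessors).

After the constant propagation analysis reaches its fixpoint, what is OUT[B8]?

Fixpoint table:
  B0:  IN=(all ⊤)  OUT=(all ⊤)
  B1:  IN=(all ⊤)  OUT=(all ⊤)
  B2:  IN=(all ⊤)  OUT=(all ⊤)
  B3:  IN=(all ⊤)  OUT=(all ⊤)
  B4:  IN=(all ⊤)  OUT={b:-3; rest ⊤}
  B5:  IN={b:-3; rest ⊤}  OUT={b:-3; rest ⊤}
  B6:  IN={b:-3; rest ⊤}  OUT={b:-3, f:-1; rest ⊤}
  B7:  IN={b:-3, f:-1; rest ⊤}  OUT={b:-3, c:-1, f:-1; rest ⊤}
  B8:  IN={b:-3; rest ⊤}  OUT={b:-3; rest ⊤}

Merge at B8: IN[B8] = OUT[B4] ⊔ OUT[B7] = {a: ⊤, b: -3, c: ⊤, d: ⊤, e: ⊤, f: ⊤}
Applying B8's transfer function to that IN value gives OUT[B8] (row B8 above).

Answer: {a: ⊤, b: -3, c: ⊤, d: ⊤, e: ⊤, f: ⊤}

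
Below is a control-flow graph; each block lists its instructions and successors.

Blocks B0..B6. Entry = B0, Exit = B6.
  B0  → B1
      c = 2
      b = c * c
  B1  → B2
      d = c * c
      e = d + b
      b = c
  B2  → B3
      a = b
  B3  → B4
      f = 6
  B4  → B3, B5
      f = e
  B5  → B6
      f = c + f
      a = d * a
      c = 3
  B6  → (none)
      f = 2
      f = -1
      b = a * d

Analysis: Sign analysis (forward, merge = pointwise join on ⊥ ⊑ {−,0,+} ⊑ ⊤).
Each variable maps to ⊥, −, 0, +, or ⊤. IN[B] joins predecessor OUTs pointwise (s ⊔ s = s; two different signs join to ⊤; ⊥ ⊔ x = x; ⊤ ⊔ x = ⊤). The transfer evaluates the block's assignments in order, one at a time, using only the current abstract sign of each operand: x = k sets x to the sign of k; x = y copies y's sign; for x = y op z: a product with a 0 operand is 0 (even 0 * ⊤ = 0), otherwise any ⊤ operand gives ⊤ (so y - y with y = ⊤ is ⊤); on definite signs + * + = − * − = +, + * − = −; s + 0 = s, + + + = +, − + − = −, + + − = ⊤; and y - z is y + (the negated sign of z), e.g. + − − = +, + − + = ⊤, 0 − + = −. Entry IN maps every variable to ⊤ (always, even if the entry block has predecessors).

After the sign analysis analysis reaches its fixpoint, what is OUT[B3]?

Per-block solution:
  B0:  IN=(all ⊤)  OUT={b:+, c:+; rest ⊤}
  B1:  IN={b:+, c:+; rest ⊤}  OUT={b:+, c:+, d:+, e:+; rest ⊤}
  B2:  IN={b:+, c:+, d:+, e:+; rest ⊤}  OUT={a:+, b:+, c:+, d:+, e:+; rest ⊤}
  B3:  IN={a:+, b:+, c:+, d:+, e:+; rest ⊤}  OUT={a:+, b:+, c:+, d:+, e:+, f:+; rest ⊤}
  B4:  IN={a:+, b:+, c:+, d:+, e:+, f:+; rest ⊤}  OUT={a:+, b:+, c:+, d:+, e:+, f:+; rest ⊤}
  B5:  IN={a:+, b:+, c:+, d:+, e:+, f:+; rest ⊤}  OUT={a:+, b:+, c:+, d:+, e:+, f:+; rest ⊤}
  B6:  IN={a:+, b:+, c:+, d:+, e:+, f:+; rest ⊤}  OUT={a:+, b:+, c:+, d:+, e:+, f:-; rest ⊤}

Merge at B3: IN[B3] = OUT[B2] ⊔ OUT[B4] = {a: +, b: +, c: +, d: +, e: +, f: ⊤}
Applying B3's transfer function to that IN value gives OUT[B3] (row B3 above).

Answer: {a: +, b: +, c: +, d: +, e: +, f: +}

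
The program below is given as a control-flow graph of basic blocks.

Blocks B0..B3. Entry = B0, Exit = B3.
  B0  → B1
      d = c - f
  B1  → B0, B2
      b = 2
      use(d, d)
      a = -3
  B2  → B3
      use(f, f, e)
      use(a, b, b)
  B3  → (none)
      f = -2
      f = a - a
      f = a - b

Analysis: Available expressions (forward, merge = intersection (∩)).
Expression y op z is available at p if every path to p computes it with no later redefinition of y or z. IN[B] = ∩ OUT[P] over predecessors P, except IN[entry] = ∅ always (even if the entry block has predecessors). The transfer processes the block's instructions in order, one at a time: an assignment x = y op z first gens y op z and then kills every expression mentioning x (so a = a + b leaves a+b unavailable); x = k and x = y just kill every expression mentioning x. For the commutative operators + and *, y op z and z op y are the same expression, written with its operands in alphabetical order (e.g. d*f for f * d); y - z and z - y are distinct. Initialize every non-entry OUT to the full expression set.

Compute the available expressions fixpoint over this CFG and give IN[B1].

Per-block solution:
  B0:   IN={}   OUT={c-f}
  B1:   IN={c-f}   OUT={c-f}
  B2:   IN={c-f}   OUT={c-f}
  B3:   IN={c-f}   OUT={a-a, a-b}

Merge at B1: IN[B1] = OUT[B0] = {c-f}

Answer: {c-f}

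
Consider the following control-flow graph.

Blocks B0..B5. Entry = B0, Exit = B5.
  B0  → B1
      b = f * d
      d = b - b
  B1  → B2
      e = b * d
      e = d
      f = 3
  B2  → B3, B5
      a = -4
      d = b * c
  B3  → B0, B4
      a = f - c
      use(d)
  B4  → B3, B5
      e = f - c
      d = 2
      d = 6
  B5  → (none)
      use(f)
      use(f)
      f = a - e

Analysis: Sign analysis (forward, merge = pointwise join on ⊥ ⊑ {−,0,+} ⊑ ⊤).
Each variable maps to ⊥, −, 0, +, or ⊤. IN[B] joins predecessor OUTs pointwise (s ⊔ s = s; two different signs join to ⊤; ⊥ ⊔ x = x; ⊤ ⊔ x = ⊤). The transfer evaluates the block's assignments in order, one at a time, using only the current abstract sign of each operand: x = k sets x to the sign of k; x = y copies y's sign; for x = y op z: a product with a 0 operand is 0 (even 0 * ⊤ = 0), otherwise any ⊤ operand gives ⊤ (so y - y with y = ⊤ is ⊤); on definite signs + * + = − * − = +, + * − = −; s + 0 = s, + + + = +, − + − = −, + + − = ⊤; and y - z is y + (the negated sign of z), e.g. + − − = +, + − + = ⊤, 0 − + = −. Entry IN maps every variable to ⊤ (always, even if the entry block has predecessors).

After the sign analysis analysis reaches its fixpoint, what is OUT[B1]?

Fixpoint table:
  B0: | IN=(all ⊤) | OUT=(all ⊤)
  B1: | IN=(all ⊤) | OUT={f:+; rest ⊤}
  B2: | IN={f:+; rest ⊤} | OUT={a:-, f:+; rest ⊤}
  B3: | IN={f:+; rest ⊤} | OUT={f:+; rest ⊤}
  B4: | IN={f:+; rest ⊤} | OUT={d:+, f:+; rest ⊤}
  B5: | IN={f:+; rest ⊤} | OUT=(all ⊤)

Merge at B1: IN[B1] = OUT[B0] = {a: ⊤, b: ⊤, c: ⊤, d: ⊤, e: ⊤, f: ⊤}
Applying B1's transfer function to that IN value gives OUT[B1] (row B1 above).

Answer: {a: ⊤, b: ⊤, c: ⊤, d: ⊤, e: ⊤, f: +}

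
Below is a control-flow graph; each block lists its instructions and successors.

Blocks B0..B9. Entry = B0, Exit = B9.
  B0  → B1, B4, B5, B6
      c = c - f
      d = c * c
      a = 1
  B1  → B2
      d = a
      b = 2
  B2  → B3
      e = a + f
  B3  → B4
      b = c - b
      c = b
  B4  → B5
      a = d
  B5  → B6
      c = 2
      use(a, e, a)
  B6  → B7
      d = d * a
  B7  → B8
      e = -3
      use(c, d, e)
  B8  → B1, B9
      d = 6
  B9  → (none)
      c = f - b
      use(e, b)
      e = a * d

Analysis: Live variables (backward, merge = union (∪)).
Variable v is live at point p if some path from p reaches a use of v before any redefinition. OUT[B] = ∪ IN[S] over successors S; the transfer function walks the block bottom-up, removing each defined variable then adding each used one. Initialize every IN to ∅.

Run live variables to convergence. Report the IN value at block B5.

Converged values:
  B0: | IN={b, c, e, f} | OUT={a, b, c, d, e, f}
  B1: | IN={a, c, f} | OUT={a, b, c, d, f}
  B2: | IN={a, b, c, d, f} | OUT={b, c, d, e, f}
  B3: | IN={b, c, d, e, f} | OUT={b, d, e, f}
  B4: | IN={b, d, e, f} | OUT={a, b, d, e, f}
  B5: | IN={a, b, d, e, f} | OUT={a, b, c, d, f}
  B6: | IN={a, b, c, d, f} | OUT={a, b, c, d, f}
  B7: | IN={a, b, c, d, f} | OUT={a, b, c, e, f}
  B8: | IN={a, b, c, e, f} | OUT={a, b, c, d, e, f}
  B9: | IN={a, b, d, e, f} | OUT={}

Merge at B5: OUT[B5] = IN[B6] = {a, b, c, d, f}
Applying B5's transfer function to that OUT value gives IN[B5] (row B5 above).

Answer: {a, b, d, e, f}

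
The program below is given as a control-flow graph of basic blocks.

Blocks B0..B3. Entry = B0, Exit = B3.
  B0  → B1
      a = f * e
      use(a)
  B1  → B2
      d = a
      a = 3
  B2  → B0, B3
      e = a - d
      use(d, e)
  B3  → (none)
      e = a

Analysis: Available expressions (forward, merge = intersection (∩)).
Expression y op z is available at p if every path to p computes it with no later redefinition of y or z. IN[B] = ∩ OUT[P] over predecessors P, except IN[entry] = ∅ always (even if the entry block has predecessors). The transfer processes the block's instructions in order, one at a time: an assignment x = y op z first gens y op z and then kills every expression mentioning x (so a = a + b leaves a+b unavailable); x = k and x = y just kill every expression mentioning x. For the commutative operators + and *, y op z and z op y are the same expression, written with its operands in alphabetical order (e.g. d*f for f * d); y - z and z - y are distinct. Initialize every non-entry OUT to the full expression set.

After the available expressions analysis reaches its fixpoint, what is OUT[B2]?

Converged values:
  B0:  IN={}  OUT={e*f}
  B1:  IN={e*f}  OUT={e*f}
  B2:  IN={e*f}  OUT={a-d}
  B3:  IN={a-d}  OUT={a-d}

Merge at B2: IN[B2] = OUT[B1] = {e*f}
Applying B2's transfer function to that IN value gives OUT[B2] (row B2 above).

Answer: {a-d}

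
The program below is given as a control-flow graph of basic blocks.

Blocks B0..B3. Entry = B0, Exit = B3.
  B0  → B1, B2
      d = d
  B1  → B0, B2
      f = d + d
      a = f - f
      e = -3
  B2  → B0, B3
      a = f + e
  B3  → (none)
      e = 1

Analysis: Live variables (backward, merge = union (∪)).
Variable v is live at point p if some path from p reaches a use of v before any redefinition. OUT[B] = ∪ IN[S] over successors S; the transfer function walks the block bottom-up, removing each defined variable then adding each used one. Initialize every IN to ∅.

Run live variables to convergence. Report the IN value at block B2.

Answer: {d, e, f}

Working:
Fixpoint table:
  B0: | IN={d, e, f} | OUT={d, e, f}
  B1: | IN={d} | OUT={d, e, f}
  B2: | IN={d, e, f} | OUT={d, e, f}
  B3: | IN={} | OUT={}

Merge at B2: OUT[B2] = IN[B0] ⊔ IN[B3] = {d, e, f}
Applying B2's transfer function to that OUT value gives IN[B2] (row B2 above).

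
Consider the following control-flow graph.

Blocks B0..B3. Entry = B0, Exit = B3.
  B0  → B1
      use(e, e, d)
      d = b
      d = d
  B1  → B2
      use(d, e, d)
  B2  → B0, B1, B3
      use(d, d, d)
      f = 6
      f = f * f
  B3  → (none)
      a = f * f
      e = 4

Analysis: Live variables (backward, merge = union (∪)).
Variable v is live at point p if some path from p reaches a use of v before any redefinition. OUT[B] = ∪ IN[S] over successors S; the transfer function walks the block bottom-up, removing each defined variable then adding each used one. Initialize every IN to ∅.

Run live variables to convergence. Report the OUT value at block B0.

Fixpoint table:
  B0:  IN={b, d, e}  OUT={b, d, e}
  B1:  IN={b, d, e}  OUT={b, d, e}
  B2:  IN={b, d, e}  OUT={b, d, e, f}
  B3:  IN={f}  OUT={}

Merge at B0: OUT[B0] = IN[B1] = {b, d, e}

Answer: {b, d, e}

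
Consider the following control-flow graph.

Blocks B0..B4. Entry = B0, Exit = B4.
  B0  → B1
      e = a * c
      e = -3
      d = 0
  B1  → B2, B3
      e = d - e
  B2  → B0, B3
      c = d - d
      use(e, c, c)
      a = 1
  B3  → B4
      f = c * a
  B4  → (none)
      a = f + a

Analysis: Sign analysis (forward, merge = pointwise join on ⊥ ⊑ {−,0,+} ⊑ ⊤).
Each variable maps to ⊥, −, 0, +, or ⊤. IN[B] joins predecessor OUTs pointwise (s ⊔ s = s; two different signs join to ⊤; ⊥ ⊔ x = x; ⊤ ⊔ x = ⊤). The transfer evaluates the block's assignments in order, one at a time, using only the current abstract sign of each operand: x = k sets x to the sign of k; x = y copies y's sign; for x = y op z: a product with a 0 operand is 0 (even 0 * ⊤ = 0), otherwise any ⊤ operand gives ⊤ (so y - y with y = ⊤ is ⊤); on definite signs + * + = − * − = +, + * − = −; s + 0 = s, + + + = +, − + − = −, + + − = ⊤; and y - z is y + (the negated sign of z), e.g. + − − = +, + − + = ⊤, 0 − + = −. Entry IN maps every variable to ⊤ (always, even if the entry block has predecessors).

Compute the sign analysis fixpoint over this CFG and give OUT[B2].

Converged values:
  B0: | IN=(all ⊤) | OUT={d:0, e:-; rest ⊤}
  B1: | IN={d:0, e:-; rest ⊤} | OUT={d:0, e:+; rest ⊤}
  B2: | IN={d:0, e:+; rest ⊤} | OUT={a:+, c:0, d:0, e:+; rest ⊤}
  B3: | IN={d:0, e:+; rest ⊤} | OUT={d:0, e:+; rest ⊤}
  B4: | IN={d:0, e:+; rest ⊤} | OUT={d:0, e:+; rest ⊤}

Merge at B2: IN[B2] = OUT[B1] = {a: ⊤, b: ⊤, c: ⊤, d: 0, e: +, f: ⊤}
Applying B2's transfer function to that IN value gives OUT[B2] (row B2 above).

Answer: {a: +, b: ⊤, c: 0, d: 0, e: +, f: ⊤}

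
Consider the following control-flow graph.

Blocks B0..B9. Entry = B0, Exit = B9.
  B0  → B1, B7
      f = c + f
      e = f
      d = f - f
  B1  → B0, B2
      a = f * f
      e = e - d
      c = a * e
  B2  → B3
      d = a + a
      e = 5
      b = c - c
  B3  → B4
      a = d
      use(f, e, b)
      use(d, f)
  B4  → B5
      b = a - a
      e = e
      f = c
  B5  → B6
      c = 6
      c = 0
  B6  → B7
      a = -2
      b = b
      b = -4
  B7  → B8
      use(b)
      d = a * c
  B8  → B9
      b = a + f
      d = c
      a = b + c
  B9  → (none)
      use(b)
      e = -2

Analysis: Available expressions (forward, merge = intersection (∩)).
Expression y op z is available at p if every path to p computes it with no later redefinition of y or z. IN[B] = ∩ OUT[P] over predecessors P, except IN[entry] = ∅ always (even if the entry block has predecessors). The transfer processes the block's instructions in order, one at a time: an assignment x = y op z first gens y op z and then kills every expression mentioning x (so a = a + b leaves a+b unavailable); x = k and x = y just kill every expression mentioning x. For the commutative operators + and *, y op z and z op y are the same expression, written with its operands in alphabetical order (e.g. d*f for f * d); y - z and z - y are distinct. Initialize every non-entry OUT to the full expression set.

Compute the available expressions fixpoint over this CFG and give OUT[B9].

Converged values:
  B0:  IN={}  OUT={f-f}
  B1:  IN={f-f}  OUT={a*e, f*f, f-f}
  B2:  IN={a*e, f*f, f-f}  OUT={a+a, c-c, f*f, f-f}
  B3:  IN={a+a, c-c, f*f, f-f}  OUT={c-c, f*f, f-f}
  B4:  IN={c-c, f*f, f-f}  OUT={a-a, c-c}
  B5:  IN={a-a, c-c}  OUT={a-a}
  B6:  IN={a-a}  OUT={}
  B7:  IN={}  OUT={a*c}
  B8:  IN={a*c}  OUT={b+c}
  B9:  IN={b+c}  OUT={b+c}

Merge at B9: IN[B9] = OUT[B8] = {b+c}
Applying B9's transfer function to that IN value gives OUT[B9] (row B9 above).

Answer: {b+c}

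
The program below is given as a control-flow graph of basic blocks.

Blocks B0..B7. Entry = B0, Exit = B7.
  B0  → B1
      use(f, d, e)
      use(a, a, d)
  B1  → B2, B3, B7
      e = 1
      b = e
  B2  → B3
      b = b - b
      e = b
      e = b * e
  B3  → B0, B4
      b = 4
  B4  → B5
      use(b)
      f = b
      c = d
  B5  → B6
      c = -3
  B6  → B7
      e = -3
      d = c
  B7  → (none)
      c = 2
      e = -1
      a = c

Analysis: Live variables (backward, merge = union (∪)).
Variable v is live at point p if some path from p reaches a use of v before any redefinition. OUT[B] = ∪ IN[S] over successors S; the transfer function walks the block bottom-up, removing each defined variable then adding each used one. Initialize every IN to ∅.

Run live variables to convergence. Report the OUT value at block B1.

Fixpoint table:
  B0:   IN={a, d, e, f}   OUT={a, d, f}
  B1:   IN={a, d, f}   OUT={a, b, d, e, f}
  B2:   IN={a, b, d, f}   OUT={a, d, e, f}
  B3:   IN={a, d, e, f}   OUT={a, b, d, e, f}
  B4:   IN={b, d}   OUT={}
  B5:   IN={}   OUT={c}
  B6:   IN={c}   OUT={}
  B7:   IN={}   OUT={}

Merge at B1: OUT[B1] = IN[B2] ⊔ IN[B3] ⊔ IN[B7] = {a, b, d, e, f}

Answer: {a, b, d, e, f}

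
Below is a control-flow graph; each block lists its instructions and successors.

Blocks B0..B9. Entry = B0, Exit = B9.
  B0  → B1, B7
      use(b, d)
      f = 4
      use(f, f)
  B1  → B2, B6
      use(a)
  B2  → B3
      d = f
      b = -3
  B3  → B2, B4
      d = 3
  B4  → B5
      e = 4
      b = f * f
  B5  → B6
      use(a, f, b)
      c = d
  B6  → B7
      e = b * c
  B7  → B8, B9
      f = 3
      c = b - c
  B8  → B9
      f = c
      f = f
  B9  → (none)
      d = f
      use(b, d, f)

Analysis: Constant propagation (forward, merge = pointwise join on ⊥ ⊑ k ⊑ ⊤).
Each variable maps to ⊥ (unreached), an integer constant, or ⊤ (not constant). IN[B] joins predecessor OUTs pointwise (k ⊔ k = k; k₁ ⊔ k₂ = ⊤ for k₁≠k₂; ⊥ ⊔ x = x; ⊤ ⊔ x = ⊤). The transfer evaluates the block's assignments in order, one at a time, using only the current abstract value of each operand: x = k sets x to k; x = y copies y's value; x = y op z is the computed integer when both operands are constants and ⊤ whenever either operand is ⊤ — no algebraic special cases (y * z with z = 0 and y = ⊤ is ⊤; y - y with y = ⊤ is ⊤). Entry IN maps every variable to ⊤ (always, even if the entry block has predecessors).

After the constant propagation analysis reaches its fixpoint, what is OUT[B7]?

Answer: {a: ⊤, b: ⊤, c: ⊤, d: ⊤, e: ⊤, f: 3}

Trace:
Per-block solution:
  B0:  IN=(all ⊤)  OUT={f:4; rest ⊤}
  B1:  IN={f:4; rest ⊤}  OUT={f:4; rest ⊤}
  B2:  IN={f:4; rest ⊤}  OUT={b:-3, d:4, f:4; rest ⊤}
  B3:  IN={b:-3, d:4, f:4; rest ⊤}  OUT={b:-3, d:3, f:4; rest ⊤}
  B4:  IN={b:-3, d:3, f:4; rest ⊤}  OUT={b:16, d:3, e:4, f:4; rest ⊤}
  B5:  IN={b:16, d:3, e:4, f:4; rest ⊤}  OUT={b:16, c:3, d:3, e:4, f:4; rest ⊤}
  B6:  IN={f:4; rest ⊤}  OUT={f:4; rest ⊤}
  B7:  IN={f:4; rest ⊤}  OUT={f:3; rest ⊤}
  B8:  IN={f:3; rest ⊤}  OUT=(all ⊤)
  B9:  IN=(all ⊤)  OUT=(all ⊤)

Merge at B7: IN[B7] = OUT[B0] ⊔ OUT[B6] = {a: ⊤, b: ⊤, c: ⊤, d: ⊤, e: ⊤, f: 4}
Applying B7's transfer function to that IN value gives OUT[B7] (row B7 above).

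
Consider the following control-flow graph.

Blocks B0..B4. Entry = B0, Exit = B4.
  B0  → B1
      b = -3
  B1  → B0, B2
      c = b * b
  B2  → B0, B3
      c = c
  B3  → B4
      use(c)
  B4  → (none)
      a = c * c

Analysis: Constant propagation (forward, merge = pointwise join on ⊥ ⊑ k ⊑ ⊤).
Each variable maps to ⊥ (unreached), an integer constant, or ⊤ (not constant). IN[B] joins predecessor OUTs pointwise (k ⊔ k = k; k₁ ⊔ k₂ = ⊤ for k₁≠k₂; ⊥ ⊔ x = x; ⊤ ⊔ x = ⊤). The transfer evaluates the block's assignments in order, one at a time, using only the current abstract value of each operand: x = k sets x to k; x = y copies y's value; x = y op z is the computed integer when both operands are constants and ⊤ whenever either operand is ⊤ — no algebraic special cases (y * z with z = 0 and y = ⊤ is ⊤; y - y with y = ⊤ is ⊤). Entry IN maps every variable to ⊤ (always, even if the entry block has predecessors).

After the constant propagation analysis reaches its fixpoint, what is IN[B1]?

Answer: {a: ⊤, b: -3, c: ⊤, d: ⊤, e: ⊤, f: ⊤}

Trace:
Fixpoint table:
  B0:   IN=(all ⊤)   OUT={b:-3; rest ⊤}
  B1:   IN={b:-3; rest ⊤}   OUT={b:-3, c:9; rest ⊤}
  B2:   IN={b:-3, c:9; rest ⊤}   OUT={b:-3, c:9; rest ⊤}
  B3:   IN={b:-3, c:9; rest ⊤}   OUT={b:-3, c:9; rest ⊤}
  B4:   IN={b:-3, c:9; rest ⊤}   OUT={a:81, b:-3, c:9; rest ⊤}

Merge at B1: IN[B1] = OUT[B0] = {a: ⊤, b: -3, c: ⊤, d: ⊤, e: ⊤, f: ⊤}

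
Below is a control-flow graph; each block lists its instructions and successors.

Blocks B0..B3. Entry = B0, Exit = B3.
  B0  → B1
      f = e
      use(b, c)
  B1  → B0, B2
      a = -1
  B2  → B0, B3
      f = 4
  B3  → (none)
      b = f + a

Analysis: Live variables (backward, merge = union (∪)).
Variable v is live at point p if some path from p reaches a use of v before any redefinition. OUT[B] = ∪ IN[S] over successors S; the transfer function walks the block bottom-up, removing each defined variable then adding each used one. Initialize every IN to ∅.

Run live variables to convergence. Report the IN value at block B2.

Per-block solution:
  B0: | IN={b, c, e} | OUT={b, c, e}
  B1: | IN={b, c, e} | OUT={a, b, c, e}
  B2: | IN={a, b, c, e} | OUT={a, b, c, e, f}
  B3: | IN={a, f} | OUT={}

Merge at B2: OUT[B2] = IN[B0] ⊔ IN[B3] = {a, b, c, e, f}
Applying B2's transfer function to that OUT value gives IN[B2] (row B2 above).

Answer: {a, b, c, e}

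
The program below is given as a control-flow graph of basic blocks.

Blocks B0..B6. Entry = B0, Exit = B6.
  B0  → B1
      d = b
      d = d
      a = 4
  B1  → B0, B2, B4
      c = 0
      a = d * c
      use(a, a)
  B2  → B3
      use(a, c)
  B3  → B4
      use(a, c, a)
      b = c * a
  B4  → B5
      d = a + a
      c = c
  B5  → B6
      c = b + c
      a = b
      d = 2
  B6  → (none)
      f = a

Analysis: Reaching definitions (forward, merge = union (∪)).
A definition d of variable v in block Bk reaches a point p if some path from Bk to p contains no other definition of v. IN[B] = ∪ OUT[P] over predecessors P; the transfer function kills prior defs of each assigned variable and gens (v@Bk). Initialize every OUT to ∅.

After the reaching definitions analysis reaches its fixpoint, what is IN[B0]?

Answer: {a@B1, c@B1, d@B0}

Derivation:
Per-block solution:
  B0:  IN={a@B1, c@B1, d@B0}  OUT={a@B0, c@B1, d@B0}
  B1:  IN={a@B0, c@B1, d@B0}  OUT={a@B1, c@B1, d@B0}
  B2:  IN={a@B1, c@B1, d@B0}  OUT={a@B1, c@B1, d@B0}
  B3:  IN={a@B1, c@B1, d@B0}  OUT={a@B1, b@B3, c@B1, d@B0}
  B4:  IN={a@B1, b@B3, c@B1, d@B0}  OUT={a@B1, b@B3, c@B4, d@B4}
  B5:  IN={a@B1, b@B3, c@B4, d@B4}  OUT={a@B5, b@B3, c@B5, d@B5}
  B6:  IN={a@B5, b@B3, c@B5, d@B5}  OUT={a@B5, b@B3, c@B5, d@B5, f@B6}

Merge at B0 (entry node, so the boundary value {} is joined with the incoming edge(s)): IN[B0] = {} ⊔ OUT[B1] = {a@B1, c@B1, d@B0}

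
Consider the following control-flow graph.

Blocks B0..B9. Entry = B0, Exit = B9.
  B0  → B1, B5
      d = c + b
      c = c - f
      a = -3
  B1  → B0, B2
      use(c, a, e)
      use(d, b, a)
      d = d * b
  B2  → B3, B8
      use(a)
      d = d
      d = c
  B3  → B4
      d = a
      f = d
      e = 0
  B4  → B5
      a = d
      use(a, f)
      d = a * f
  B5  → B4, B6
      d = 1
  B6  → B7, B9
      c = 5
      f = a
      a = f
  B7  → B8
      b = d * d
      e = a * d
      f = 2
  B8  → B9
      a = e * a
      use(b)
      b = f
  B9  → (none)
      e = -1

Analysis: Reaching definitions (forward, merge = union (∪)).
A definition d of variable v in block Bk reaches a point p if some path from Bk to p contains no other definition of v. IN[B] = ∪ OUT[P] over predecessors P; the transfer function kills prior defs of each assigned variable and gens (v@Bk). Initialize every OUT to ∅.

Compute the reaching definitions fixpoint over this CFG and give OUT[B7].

Answer: {a@B6, b@B7, c@B6, d@B5, e@B7, f@B7}

Derivation:
Per-block solution:
  B0:  IN={a@B0, c@B0, d@B1}  OUT={a@B0, c@B0, d@B0}
  B1:  IN={a@B0, c@B0, d@B0}  OUT={a@B0, c@B0, d@B1}
  B2:  IN={a@B0, c@B0, d@B1}  OUT={a@B0, c@B0, d@B2}
  B3:  IN={a@B0, c@B0, d@B2}  OUT={a@B0, c@B0, d@B3, e@B3, f@B3}
  B4:  IN={a@B0, a@B4, c@B0, d@B3, d@B5, e@B3, f@B3}  OUT={a@B4, c@B0, d@B4, e@B3, f@B3}
  B5:  IN={a@B0, a@B4, c@B0, d@B0, d@B4, e@B3, f@B3}  OUT={a@B0, a@B4, c@B0, d@B5, e@B3, f@B3}
  B6:  IN={a@B0, a@B4, c@B0, d@B5, e@B3, f@B3}  OUT={a@B6, c@B6, d@B5, e@B3, f@B6}
  B7:  IN={a@B6, c@B6, d@B5, e@B3, f@B6}  OUT={a@B6, b@B7, c@B6, d@B5, e@B7, f@B7}
  B8:  IN={a@B0, a@B6, b@B7, c@B0, c@B6, d@B2, d@B5, e@B7, f@B7}  OUT={a@B8, b@B8, c@B0, c@B6, d@B2, d@B5, e@B7, f@B7}
  B9:  IN={a@B6, a@B8, b@B8, c@B0, c@B6, d@B2, d@B5, e@B3, e@B7, f@B6, f@B7}  OUT={a@B6, a@B8, b@B8, c@B0, c@B6, d@B2, d@B5, e@B9, f@B6, f@B7}

Merge at B7: IN[B7] = OUT[B6] = {a@B6, c@B6, d@B5, e@B3, f@B6}
Applying B7's transfer function to that IN value gives OUT[B7] (row B7 above).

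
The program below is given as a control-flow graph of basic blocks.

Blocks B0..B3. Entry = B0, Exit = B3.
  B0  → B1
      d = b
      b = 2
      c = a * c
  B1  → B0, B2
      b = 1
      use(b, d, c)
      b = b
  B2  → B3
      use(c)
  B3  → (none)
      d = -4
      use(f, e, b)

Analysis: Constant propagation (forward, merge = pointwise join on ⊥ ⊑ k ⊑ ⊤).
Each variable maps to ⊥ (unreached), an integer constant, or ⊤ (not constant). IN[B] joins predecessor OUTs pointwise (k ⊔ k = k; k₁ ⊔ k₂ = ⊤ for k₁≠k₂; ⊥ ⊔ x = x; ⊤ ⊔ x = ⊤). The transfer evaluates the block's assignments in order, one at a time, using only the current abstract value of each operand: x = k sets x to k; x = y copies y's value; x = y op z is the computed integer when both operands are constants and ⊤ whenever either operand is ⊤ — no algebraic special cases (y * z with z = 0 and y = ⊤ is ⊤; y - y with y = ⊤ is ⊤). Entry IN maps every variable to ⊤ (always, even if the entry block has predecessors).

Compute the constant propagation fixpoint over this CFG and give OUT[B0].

Fixpoint table:
  B0: | IN=(all ⊤) | OUT={b:2; rest ⊤}
  B1: | IN={b:2; rest ⊤} | OUT={b:1; rest ⊤}
  B2: | IN={b:1; rest ⊤} | OUT={b:1; rest ⊤}
  B3: | IN={b:1; rest ⊤} | OUT={b:1, d:-4; rest ⊤}

Merge at B0 (entry node, so the boundary value (all ⊤) is joined with the incoming edge(s)): IN[B0] = (all ⊤) ⊔ OUT[B1] = {a: ⊤, b: ⊤, c: ⊤, d: ⊤, e: ⊤, f: ⊤}
Applying B0's transfer function to that IN value gives OUT[B0] (row B0 above).

Answer: {a: ⊤, b: 2, c: ⊤, d: ⊤, e: ⊤, f: ⊤}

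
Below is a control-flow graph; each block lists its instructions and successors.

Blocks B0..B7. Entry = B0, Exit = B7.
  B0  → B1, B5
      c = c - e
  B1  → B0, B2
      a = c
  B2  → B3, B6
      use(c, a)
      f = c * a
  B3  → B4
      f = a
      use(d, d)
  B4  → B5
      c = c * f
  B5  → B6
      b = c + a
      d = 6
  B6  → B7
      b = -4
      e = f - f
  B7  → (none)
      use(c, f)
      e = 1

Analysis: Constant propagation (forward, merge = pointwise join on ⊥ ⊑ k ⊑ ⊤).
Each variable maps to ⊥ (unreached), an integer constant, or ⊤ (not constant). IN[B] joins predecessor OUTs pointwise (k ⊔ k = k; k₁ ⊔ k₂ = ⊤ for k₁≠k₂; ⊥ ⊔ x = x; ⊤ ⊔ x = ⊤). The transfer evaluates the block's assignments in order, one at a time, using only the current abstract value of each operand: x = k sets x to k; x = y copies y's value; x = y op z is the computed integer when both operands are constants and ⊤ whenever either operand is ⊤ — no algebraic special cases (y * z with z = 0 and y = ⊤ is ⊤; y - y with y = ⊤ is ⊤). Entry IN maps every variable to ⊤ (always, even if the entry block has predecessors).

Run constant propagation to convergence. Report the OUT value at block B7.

Answer: {a: ⊤, b: -4, c: ⊤, d: ⊤, e: 1, f: ⊤}

Derivation:
Fixpoint table:
  B0:  IN=(all ⊤)  OUT=(all ⊤)
  B1:  IN=(all ⊤)  OUT=(all ⊤)
  B2:  IN=(all ⊤)  OUT=(all ⊤)
  B3:  IN=(all ⊤)  OUT=(all ⊤)
  B4:  IN=(all ⊤)  OUT=(all ⊤)
  B5:  IN=(all ⊤)  OUT={d:6; rest ⊤}
  B6:  IN=(all ⊤)  OUT={b:-4; rest ⊤}
  B7:  IN={b:-4; rest ⊤}  OUT={b:-4, e:1; rest ⊤}

Merge at B7: IN[B7] = OUT[B6] = {a: ⊤, b: -4, c: ⊤, d: ⊤, e: ⊤, f: ⊤}
Applying B7's transfer function to that IN value gives OUT[B7] (row B7 above).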